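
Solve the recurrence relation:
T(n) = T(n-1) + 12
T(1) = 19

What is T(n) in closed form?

Unrolling: T(n) = T(1) + 12·(n-1) = 19 + 12(n-1) = 12n + 7.

Answer: T(n) = 12n + 7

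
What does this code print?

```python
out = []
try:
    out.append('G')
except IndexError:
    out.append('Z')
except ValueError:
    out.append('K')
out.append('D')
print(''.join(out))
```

Execution trace: 'G' (try body, no exception) → 'D' (after the try/except). Output: GD

Answer: GD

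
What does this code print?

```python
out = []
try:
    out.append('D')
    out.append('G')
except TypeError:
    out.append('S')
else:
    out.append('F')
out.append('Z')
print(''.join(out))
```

Execution trace: 'D' (try body) → 'G' (try body, no exception) → 'F' (else) → 'Z' (after the try/except). Output: DGFZ

Answer: DGFZ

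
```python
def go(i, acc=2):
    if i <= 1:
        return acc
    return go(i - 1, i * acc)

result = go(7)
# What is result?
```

Accumulator trace (n, acc): (7, 2) -> (6, 14) -> (5, 84) -> (4, 420) -> (3, 1680) -> (2, 5040) -> (1, 10080) -> return 10080

Answer: 10080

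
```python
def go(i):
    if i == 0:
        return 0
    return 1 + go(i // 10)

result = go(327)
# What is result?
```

Count of digits of 327: 3

Answer: 3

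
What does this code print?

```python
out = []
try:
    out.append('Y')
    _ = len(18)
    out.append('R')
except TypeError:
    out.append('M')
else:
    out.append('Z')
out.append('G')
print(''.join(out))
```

Execution trace: 'Y' (try body) → 'M' (except TypeError) → 'G' (after the try/except). Output: YMG

Answer: YMG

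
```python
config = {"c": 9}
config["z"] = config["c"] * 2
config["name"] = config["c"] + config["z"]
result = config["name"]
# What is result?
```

Trace:
`config = {"c": 9}` → config = {'c': 9}
`config["z"] = config["c"] * 2` → config = {'c': 9, 'z': 18}
`config["name"] = config["c"] + config["z"]` → config = {'c': 9, 'z': 18, 'name': 27}
`result = config["name"]` → result = 27
So result = 27

Answer: 27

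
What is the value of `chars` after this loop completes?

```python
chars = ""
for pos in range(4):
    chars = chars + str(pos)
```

Concatenate digits 0 to 3
`chars` takes the values: "" → "0" → "01" → "012" → "0123"

Answer: "0123"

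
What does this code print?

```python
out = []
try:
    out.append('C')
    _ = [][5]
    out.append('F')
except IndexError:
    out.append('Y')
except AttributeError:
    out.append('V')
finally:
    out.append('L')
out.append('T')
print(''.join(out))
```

Execution trace: 'C' (try body) → 'Y' (except IndexError) → 'L' (finally) → 'T' (after the try/except). Output: CYLT

Answer: CYLT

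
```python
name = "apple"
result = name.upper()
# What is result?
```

Trace:
`name = "apple"` → name = 'apple'
`result = name.upper()` → result = 'APPLE'
So result = 'APPLE'

Answer: 'APPLE'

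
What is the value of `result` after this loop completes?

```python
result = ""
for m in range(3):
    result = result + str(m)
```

Concatenate digits 0 to 2
`result` takes the values: "" → "0" → "01" → "012"

Answer: "012"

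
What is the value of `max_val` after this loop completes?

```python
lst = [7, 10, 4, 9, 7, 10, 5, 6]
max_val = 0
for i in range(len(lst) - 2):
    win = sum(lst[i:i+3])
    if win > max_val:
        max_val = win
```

Max sum of 3-element window in [7, 10, 4, 9, 7, 10, 5, 6]
`max_val` takes the values: 0 → 21 → 23 → 26

Answer: 26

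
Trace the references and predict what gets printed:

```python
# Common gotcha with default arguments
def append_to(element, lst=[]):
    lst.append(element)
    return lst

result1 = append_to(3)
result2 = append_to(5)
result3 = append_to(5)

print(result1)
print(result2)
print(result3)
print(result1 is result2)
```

Key concept: mutable default argument gotcha.
Step by step:
`result1 = append_to(3)` → result1 = [3]
`result2 = append_to(5)` → result1 = [3, 5] (same object as result2); result2 = [3, 5] (same object as result1)
`result3 = append_to(5)` → result1 = [3, 5, 5] (same object as result2, result3); result2 = [3, 5, 5] (same object as result1, result3); result3 = [3, 5, 5] (same object as result1, result2)
`print(result1)` → prints [3, 5, 5]
`print(result2)` → prints [3, 5, 5]
`print(result3)` → prints [3, 5, 5]
`print(result1 is result2)` → prints True

Answer:
[3, 5, 5]
[3, 5, 5]
[3, 5, 5]
True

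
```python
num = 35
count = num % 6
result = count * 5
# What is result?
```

Trace:
`num = 35` → num = 35
`count = num % 6` → count = 5
`result = count * 5` → result = 25
So result = 25

Answer: 25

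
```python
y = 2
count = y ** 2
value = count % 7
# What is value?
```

Trace:
`y = 2` → y = 2
`count = y ** 2` → count = 4
`value = count % 7` → value = 4
So value = 4

Answer: 4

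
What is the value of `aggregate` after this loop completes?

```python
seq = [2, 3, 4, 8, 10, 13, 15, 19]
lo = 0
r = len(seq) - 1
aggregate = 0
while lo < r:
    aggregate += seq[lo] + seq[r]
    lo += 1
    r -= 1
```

Sum of pairs from ends
`aggregate` takes the values: 0 → 21 → 39 → 56 → 74

Answer: 74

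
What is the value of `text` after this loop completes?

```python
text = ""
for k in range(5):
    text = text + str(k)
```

Concatenate digits 0 to 4
`text` takes the values: "" → "0" → "01" → "012" → "0123" → "01234"

Answer: "01234"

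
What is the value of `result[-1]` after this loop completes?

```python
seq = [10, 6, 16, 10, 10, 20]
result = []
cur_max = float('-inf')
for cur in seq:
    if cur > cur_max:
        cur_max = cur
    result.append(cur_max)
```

Running max ends at 20
`result` takes the values: [] → [10] → [10, 10] → [10, 10, 16] → [10, 10, 16, 16] → [10, 10, 16, 16, 16] → [10, 10, 16, 16, 16, 20]
So `result[-1]` = 20

Answer: 20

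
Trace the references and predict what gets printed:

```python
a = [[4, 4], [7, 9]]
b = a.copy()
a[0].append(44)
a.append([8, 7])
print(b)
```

Key concept: shallow copy with nested lists.
Step by step:
`a = [[4, 4], [7, 9]]` → a = [[4, 4], [7, 9]]
`b = a.copy()` → b = [[4, 4], [7, 9]]
`a[0].append(44)` → a = [[4, 4, 44], [7, 9]]; b = [[4, 4, 44], [7, 9]]
`a.append([8, 7])` → a = [[4, 4, 44], [7, 9], [8, 7]]
`print(b)` → prints [[4, 4, 44], [7, 9]]

Answer: [[4, 4, 44], [7, 9]]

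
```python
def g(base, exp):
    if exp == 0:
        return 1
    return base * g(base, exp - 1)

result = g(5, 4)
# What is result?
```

g(5, 4) = 5 * 5 * 5 * 5 = 625

Answer: 625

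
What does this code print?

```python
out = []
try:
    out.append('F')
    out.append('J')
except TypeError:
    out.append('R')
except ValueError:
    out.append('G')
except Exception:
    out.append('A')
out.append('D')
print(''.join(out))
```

Execution trace: 'F' (try body) → 'J' (try body, no exception) → 'D' (after the try/except). Output: FJD

Answer: FJD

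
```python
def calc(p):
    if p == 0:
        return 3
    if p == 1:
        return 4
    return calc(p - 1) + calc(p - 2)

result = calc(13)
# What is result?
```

Build up from base cases: calc(0)=3, calc(1)=4, calc(2)=7, calc(3)=11, calc(4)=18, calc(5)=29, calc(6)=47, ..., calc(13)=1364

Answer: 1364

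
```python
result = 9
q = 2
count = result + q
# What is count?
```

Trace:
`result = 9` → result = 9
`q = 2` → q = 2
`count = result + q` → count = 11
So count = 11

Answer: 11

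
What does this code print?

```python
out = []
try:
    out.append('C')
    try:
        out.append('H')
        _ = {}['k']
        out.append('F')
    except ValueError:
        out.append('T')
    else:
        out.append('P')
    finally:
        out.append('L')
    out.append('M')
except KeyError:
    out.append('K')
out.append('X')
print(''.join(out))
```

Execution trace: 'C' (try body) → 'H' (inner try body) → 'L' (inner finally) → 'K' (except KeyError) → 'X' (after the try/except). Output: CHLKX

Answer: CHLKX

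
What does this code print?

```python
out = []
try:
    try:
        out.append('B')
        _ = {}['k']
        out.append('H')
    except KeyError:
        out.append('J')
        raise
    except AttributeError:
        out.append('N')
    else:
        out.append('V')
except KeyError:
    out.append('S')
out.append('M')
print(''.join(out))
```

Execution trace: 'B' (inner try body) → 'J' (inner except KeyError) → 'S' (outer except KeyError) → 'M' (after the try/except). Output: BJSM

Answer: BJSM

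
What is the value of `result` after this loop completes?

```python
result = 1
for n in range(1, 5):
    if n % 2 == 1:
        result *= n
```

Product of odd numbers 1 to 4
`result` takes the values: 1 → 3

Answer: 3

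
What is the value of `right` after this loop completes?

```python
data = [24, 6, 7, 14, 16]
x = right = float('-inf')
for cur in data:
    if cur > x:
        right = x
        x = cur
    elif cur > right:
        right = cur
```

Second largest (with repeats) in [24, 6, 7, 14, 16]
`right` takes the values: -inf → 6 → 7 → 14 → 16

Answer: 16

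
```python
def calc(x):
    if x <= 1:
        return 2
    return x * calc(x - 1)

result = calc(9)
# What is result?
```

calc(9) = 9 * 8 * 7 * 6 * 5 * 4 * 3 * 2 * 2 = 725760

Answer: 725760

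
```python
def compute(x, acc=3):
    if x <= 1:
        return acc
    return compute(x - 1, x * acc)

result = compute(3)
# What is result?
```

Accumulator trace (n, acc): (3, 3) -> (2, 9) -> (1, 18) -> return 18

Answer: 18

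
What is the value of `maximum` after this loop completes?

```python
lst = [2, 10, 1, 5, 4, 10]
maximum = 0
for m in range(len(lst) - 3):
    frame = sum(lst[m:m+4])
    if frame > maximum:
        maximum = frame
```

Max sum of 4-element window in [2, 10, 1, 5, 4, 10]
`maximum` takes the values: 0 → 18 → 20

Answer: 20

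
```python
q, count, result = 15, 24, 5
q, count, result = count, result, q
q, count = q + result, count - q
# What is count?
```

Trace:
`q, count, result = 15, 24, 5` → q = 15; count = 24; result = 5
`q, count, result = count, result, q` → q = 24; count = 5; result = 15
`q, count = q + result, count - q` → q = 39; count = -19
So count = -19

Answer: -19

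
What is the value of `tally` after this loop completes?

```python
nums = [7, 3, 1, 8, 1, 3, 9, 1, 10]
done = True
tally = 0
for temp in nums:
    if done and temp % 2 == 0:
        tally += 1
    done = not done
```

Count even values at even positions
`tally` takes the values: 0 → 1

Answer: 1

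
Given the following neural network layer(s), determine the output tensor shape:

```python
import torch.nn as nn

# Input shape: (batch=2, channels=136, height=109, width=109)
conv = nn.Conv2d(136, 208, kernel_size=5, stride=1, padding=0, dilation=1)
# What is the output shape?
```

Input: (2, 136, 109, 109) -> Output: (2, 208, 105, 105)

Answer: (2, 208, 105, 105)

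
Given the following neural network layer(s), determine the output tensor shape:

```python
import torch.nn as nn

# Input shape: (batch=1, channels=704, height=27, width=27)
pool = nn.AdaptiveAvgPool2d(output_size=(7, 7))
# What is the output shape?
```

Input: (1, 704, 27, 27) -> Output: (1, 704, 7, 7)

Answer: (1, 704, 7, 7)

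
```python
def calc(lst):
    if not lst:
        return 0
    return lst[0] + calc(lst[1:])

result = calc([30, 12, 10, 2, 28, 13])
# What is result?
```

30 + 12 + 10 + 2 + 28 + 13 + 0 = 95

Answer: 95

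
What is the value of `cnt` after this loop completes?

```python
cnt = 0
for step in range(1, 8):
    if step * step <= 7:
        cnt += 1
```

Count numbers where step² ≤ 7
`cnt` takes the values: 0 → 1 → 2

Answer: 2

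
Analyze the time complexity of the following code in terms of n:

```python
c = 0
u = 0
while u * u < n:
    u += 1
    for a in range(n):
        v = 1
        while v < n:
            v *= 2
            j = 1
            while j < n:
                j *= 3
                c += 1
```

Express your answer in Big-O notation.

Each loop level contributes: √n × n × log n × log n. Multiplying the contributions gives O(n√n log² n).

Answer: O(n√n log² n)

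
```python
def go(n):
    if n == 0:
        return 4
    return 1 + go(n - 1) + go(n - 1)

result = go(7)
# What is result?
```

go(n) = 1 + 2·go(n-1), go(0)=4. Closed form: (4+1)·2^7 - 1 = 639.

Answer: 639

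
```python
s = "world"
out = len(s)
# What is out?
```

Trace:
`s = "world"` → s = 'world'
`out = len(s)` → out = 5
So out = 5

Answer: 5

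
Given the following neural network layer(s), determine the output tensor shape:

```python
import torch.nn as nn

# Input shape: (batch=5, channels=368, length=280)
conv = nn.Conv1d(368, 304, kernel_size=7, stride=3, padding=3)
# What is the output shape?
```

Input: (5, 368, 280) -> Output: (5, 304, 94)

Answer: (5, 304, 94)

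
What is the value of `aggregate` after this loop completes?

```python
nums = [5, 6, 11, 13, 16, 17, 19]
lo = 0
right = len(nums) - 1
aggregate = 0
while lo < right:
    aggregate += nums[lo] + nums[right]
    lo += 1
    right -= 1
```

Sum of pairs from ends
`aggregate` takes the values: 0 → 24 → 47 → 74

Answer: 74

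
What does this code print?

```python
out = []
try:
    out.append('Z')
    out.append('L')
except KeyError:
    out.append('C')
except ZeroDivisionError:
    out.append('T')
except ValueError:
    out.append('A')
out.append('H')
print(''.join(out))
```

Execution trace: 'Z' (try body) → 'L' (try body, no exception) → 'H' (after the try/except). Output: ZLH

Answer: ZLH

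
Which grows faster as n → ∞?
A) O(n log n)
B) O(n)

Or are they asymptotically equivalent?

O(n log n) vs O(n): Higher order terms dominate.

Answer: A) O(n log n) grows faster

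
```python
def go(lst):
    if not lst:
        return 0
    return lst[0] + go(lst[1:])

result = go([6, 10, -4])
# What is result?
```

6 + 10 + (-4) + 0 = 12

Answer: 12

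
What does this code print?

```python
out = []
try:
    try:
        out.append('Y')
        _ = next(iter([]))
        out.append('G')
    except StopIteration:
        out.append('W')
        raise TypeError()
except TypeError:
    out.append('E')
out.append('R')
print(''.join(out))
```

Execution trace: 'Y' (inner try body) → 'W' (inner except StopIteration) → 'E' (outer except TypeError) → 'R' (after the try/except). Output: YWER

Answer: YWER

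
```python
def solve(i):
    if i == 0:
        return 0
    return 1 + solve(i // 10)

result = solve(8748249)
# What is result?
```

Count of digits of 8748249: 7

Answer: 7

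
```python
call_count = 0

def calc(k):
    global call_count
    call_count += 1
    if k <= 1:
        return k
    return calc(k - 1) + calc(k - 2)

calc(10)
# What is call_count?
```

Calls(k) = 1 + Calls(k-1) + Calls(k-2); Calls(0)=Calls(1)=1. For k=10 this gives 177.

Answer: 177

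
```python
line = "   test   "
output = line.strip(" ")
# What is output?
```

Trace:
`line = "   test   "` → line = '   test   '
`output = line.strip(" ")` → output = 'test'
So output = 'test'

Answer: 'test'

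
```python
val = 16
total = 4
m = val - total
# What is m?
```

Trace:
`val = 16` → val = 16
`total = 4` → total = 4
`m = val - total` → m = 12
So m = 12

Answer: 12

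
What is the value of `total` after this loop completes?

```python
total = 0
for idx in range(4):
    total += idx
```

Sum of 0 to 3 = 6
`total` takes the values: 0 → 1 → 3 → 6

Answer: 6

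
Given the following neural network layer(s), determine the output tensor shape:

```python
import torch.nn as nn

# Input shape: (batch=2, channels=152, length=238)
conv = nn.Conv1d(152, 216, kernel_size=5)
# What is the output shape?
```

Input: (2, 152, 238) -> Output: (2, 216, 234)

Answer: (2, 216, 234)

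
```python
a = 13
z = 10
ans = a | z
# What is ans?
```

Trace:
`a = 13` → a = 13
`z = 10` → z = 10
`ans = a | z` → ans = 15
So ans = 15

Answer: 15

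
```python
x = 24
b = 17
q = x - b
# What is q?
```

Trace:
`x = 24` → x = 24
`b = 17` → b = 17
`q = x - b` → q = 7
So q = 7

Answer: 7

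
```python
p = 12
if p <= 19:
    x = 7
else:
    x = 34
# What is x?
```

Trace:
`p = 12` → p = 12
`if p <= 19: ...` → p <= 19 is True → x = 7
So x = 7

Answer: 7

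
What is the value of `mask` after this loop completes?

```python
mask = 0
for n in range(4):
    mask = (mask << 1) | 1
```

Build 4 consecutive 1-bits: 0b1111
`mask` takes the values: 0 → 1 → 3 → 7 → 15

Answer: 15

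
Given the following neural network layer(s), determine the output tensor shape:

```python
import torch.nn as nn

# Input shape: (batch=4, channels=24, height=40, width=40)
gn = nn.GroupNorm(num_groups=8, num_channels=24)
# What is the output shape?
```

Input: (4, 24, 40, 40) -> Output: (4, 24, 40, 40)

Answer: (4, 24, 40, 40)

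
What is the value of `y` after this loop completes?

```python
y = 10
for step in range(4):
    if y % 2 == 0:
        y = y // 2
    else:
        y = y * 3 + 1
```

Collatz-style transformation from 10
`y` takes the values: 10 → 5 → 16 → 8 → 4

Answer: 4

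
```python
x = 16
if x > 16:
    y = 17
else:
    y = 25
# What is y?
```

Trace:
`x = 16` → x = 16
`if x > 16: ...` → x > 16 is False, take else branch → y = 25
So y = 25

Answer: 25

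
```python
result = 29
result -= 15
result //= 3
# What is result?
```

Trace:
`result = 29` → result = 29
`result -= 15` → result = 14
`result //= 3` → result = 4
So result = 4

Answer: 4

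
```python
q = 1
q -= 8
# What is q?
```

Trace:
`q = 1` → q = 1
`q -= 8` → q = -7
So q = -7

Answer: -7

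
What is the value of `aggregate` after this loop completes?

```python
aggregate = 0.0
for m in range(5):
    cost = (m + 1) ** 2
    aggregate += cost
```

Sum of squared losses 1² + 2² + ... + 5²
`aggregate` takes the values: 0.0 → 1.0 → 5.0 → 14.0 → 30.0 → 55.0

Answer: 55.0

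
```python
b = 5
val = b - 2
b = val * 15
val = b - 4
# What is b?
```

Trace:
`b = 5` → b = 5
`val = b - 2` → val = 3
`b = val * 15` → b = 45
`val = b - 4` → val = 41
So b = 45

Answer: 45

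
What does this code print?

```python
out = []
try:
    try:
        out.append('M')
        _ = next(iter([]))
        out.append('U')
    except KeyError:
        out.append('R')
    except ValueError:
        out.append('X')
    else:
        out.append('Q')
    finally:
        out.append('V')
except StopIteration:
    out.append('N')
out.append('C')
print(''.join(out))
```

Execution trace: 'M' (try body) → 'V' (finally) → 'N' (outer except StopIteration) → 'C' (after the try/except). Output: MVNC

Answer: MVNC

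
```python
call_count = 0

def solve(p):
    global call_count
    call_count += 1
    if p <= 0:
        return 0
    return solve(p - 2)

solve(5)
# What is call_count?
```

Linear recursion stepping by 2: 4 calls from p=5 down to ≤0.

Answer: 4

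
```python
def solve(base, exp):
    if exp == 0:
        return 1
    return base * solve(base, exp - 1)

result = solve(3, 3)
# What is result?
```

solve(3, 3) = 3 * 3 * 3 = 27

Answer: 27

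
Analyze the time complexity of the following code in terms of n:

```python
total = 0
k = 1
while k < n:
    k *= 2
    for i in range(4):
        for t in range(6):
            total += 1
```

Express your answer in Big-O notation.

Each loop level contributes: log n × 1 × 1. Multiplying the contributions gives O(log n).

Answer: O(log n)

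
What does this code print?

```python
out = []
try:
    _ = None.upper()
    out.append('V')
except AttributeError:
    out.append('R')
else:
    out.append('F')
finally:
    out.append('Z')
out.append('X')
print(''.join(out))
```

Execution trace: 'R' (except AttributeError) → 'Z' (finally) → 'X' (after the try/except). Output: RZX

Answer: RZX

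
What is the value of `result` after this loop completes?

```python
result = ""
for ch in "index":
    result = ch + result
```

Reverse 'index'
`result` takes the values: "" → "i" → "ni" → "dni" → "edni" → "xedni"

Answer: "xedni"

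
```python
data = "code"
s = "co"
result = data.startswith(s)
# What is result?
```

Trace:
`data = "code"` → data = 'code'
`s = "co"` → s = 'co'
`result = data.startswith(s)` → result = True
So result = True

Answer: True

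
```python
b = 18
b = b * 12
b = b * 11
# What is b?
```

Trace:
`b = 18` → b = 18
`b = b * 12` → b = 216
`b = b * 11` → b = 2376
So b = 2376

Answer: 2376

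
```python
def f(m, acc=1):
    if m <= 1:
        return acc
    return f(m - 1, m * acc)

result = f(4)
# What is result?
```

Accumulator trace (n, acc): (4, 1) -> (3, 4) -> (2, 12) -> (1, 24) -> return 24

Answer: 24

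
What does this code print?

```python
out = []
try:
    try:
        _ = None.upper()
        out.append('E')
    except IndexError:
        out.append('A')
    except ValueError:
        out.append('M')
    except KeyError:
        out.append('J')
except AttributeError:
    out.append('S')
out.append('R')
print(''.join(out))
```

Execution trace: 'S' (outer except AttributeError) → 'R' (after the try/except). Output: SR

Answer: SR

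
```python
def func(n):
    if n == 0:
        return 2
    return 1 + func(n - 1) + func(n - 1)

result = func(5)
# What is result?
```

func(n) = 1 + 2·func(n-1), func(0)=2. Closed form: (2+1)·2^5 - 1 = 95.

Answer: 95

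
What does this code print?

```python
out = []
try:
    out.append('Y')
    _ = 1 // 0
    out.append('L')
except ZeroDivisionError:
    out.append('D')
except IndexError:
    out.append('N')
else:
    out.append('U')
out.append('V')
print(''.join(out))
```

Execution trace: 'Y' (try body) → 'D' (except ZeroDivisionError) → 'V' (after the try/except). Output: YDV

Answer: YDV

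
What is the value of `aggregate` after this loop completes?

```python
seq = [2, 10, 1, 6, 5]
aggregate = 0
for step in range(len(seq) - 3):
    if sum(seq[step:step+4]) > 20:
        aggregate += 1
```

Count windows with sum > 20
`aggregate` takes the values: 0 → 1

Answer: 1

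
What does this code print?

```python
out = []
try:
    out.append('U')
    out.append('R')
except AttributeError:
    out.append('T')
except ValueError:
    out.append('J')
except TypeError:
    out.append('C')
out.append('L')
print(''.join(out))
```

Execution trace: 'U' (try body) → 'R' (try body, no exception) → 'L' (after the try/except). Output: URL

Answer: URL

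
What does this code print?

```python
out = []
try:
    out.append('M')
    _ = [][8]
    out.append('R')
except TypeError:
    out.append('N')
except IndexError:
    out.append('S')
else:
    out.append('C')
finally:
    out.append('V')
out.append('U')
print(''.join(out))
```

Execution trace: 'M' (try body) → 'S' (except IndexError) → 'V' (finally) → 'U' (after the try/except). Output: MSVU

Answer: MSVU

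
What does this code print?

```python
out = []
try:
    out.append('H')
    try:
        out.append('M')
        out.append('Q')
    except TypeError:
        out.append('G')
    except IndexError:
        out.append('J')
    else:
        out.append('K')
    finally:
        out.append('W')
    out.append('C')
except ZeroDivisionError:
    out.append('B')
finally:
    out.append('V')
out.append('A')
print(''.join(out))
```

Execution trace: 'H' (try body) → 'M' (inner try body) → 'Q' (inner try body, no exception) → 'K' (inner else) → 'W' (inner finally) → 'C' (try body, no exception) → 'V' (finally) → 'A' (after the try/except). Output: HMQKWCVA

Answer: HMQKWCVA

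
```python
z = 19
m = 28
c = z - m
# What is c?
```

Trace:
`z = 19` → z = 19
`m = 28` → m = 28
`c = z - m` → c = -9
So c = -9

Answer: -9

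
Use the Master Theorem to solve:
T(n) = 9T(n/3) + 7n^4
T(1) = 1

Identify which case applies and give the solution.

a=9, b=3, f(n)=7n^4. log_3(9) = 2. Since c=4 > 2 and the regularity condition holds (9(n/3)^4 = (9/3^4)n^4 with 9/3^4 < 1), Case 3 applies: T(n) = Θ(f(n)) = O(n^4).

Answer: O(n^4) - Case 3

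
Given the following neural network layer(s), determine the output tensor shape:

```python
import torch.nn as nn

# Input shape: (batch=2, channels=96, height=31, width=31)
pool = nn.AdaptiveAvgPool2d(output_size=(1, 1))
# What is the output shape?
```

Input: (2, 96, 31, 31) -> Output: (2, 96, 1, 1)

Answer: (2, 96, 1, 1)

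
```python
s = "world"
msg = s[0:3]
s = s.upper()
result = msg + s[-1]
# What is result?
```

Trace:
`s = "world"` → s = 'world'
`msg = s[0:3]` → msg = 'wor'
`s = s.upper()` → s = 'WORLD'
`result = msg + s[-1]` → result = 'worD'
So result = 'worD'

Answer: 'worD'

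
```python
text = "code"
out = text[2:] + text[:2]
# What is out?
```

Trace:
`text = "code"` → text = 'code'
`out = text[2:] + text[:2]` → out = 'deco'
So out = 'deco'

Answer: 'deco'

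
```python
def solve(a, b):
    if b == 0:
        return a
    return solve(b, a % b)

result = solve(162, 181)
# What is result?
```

solve(162, 181) -> solve(181, 162) -> solve(162, 19) -> solve(19, 10) -> solve(10, 9) -> solve(9, 1) -> solve(1, 0) -> 1

Answer: 1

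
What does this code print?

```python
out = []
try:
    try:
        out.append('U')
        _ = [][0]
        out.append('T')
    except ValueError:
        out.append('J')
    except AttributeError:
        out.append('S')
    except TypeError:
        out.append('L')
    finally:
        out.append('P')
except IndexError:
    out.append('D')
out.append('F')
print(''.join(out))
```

Execution trace: 'U' (inner try body) → 'P' (inner finally) → 'D' (outer except IndexError) → 'F' (after the try/except). Output: UPDF

Answer: UPDF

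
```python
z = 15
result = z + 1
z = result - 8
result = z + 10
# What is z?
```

Trace:
`z = 15` → z = 15
`result = z + 1` → result = 16
`z = result - 8` → z = 8
`result = z + 10` → result = 18
So z = 8

Answer: 8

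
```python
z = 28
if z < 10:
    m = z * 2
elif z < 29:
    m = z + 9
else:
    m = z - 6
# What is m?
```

Trace:
`z = 28` → z = 28
`if z < 10: ...` → z < 10 is False, z < 29 is True → m = 37
So m = 37

Answer: 37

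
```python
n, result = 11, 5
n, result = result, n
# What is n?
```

Trace:
`n, result = 11, 5` → n = 11; result = 5
`n, result = result, n` → n = 5; result = 11
So n = 5

Answer: 5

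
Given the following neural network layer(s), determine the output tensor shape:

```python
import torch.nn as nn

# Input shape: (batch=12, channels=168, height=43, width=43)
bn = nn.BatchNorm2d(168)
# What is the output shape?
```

Input: (12, 168, 43, 43) -> Output: (12, 168, 43, 43)

Answer: (12, 168, 43, 43)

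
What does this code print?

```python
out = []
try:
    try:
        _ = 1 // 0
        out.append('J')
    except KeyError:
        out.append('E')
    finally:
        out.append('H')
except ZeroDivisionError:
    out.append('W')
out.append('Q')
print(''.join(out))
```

Execution trace: 'H' (finally) → 'W' (outer except ZeroDivisionError) → 'Q' (after the try/except). Output: HWQ

Answer: HWQ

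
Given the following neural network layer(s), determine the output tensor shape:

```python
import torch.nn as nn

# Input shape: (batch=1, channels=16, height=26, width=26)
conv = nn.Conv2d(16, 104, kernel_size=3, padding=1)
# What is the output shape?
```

Input: (1, 16, 26, 26) -> Output: (1, 104, 26, 26)

Answer: (1, 104, 26, 26)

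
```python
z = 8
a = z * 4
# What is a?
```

Trace:
`z = 8` → z = 8
`a = z * 4` → a = 32
So a = 32

Answer: 32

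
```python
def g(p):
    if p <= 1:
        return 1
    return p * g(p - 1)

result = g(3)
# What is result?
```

g(3) = 3 * 2 * 1 = 6

Answer: 6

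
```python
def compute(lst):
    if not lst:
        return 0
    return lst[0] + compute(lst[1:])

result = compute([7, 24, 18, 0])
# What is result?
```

7 + 24 + 18 + 0 + 0 = 49

Answer: 49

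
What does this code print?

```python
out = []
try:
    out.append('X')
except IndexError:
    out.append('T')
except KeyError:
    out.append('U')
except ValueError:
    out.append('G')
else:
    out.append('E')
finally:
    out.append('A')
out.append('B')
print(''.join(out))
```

Execution trace: 'X' (try body, no exception) → 'E' (else) → 'A' (finally) → 'B' (after the try/except). Output: XEAB

Answer: XEAB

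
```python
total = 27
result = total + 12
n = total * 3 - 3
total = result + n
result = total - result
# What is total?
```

Trace:
`total = 27` → total = 27
`result = total + 12` → result = 39
`n = total * 3 - 3` → n = 78
`total = result + n` → total = 117
`result = total - result` → result = 78
So total = 117

Answer: 117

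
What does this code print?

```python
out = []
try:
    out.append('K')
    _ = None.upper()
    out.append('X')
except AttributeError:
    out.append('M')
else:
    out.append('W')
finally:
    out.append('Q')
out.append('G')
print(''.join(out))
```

Execution trace: 'K' (try body) → 'M' (except AttributeError) → 'Q' (finally) → 'G' (after the try/except). Output: KMQG

Answer: KMQG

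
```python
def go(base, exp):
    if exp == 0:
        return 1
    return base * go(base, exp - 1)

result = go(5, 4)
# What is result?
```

go(5, 4) = 5 * 5 * 5 * 5 = 625

Answer: 625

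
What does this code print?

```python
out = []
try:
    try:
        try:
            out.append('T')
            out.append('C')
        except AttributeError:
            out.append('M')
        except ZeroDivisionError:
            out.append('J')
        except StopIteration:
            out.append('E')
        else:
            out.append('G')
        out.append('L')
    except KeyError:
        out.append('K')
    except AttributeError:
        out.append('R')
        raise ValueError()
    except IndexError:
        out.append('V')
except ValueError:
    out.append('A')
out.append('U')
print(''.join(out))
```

Execution trace: 'T' (inner try body) → 'C' (inner try body, no exception) → 'G' (inner else) → 'L' (try body, no exception) → 'U' (after the try/except). Output: TCGLU

Answer: TCGLU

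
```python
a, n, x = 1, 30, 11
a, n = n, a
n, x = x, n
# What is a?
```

Trace:
`a, n, x = 1, 30, 11` → a = 1; n = 30; x = 11
`a, n = n, a` → a = 30; n = 1
`n, x = x, n` → n = 11; x = 1
So a = 30

Answer: 30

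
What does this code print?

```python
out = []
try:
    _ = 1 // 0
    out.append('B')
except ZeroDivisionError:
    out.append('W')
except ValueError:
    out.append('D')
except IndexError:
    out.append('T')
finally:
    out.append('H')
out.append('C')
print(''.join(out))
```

Execution trace: 'W' (except ZeroDivisionError) → 'H' (finally) → 'C' (after the try/except). Output: WHC

Answer: WHC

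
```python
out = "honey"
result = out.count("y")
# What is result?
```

Trace:
`out = "honey"` → out = 'honey'
`result = out.count("y")` → result = 1
So result = 1

Answer: 1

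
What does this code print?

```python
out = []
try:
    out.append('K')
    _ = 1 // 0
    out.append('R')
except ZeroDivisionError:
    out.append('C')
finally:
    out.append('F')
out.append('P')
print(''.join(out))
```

Execution trace: 'K' (try body) → 'C' (except ZeroDivisionError) → 'F' (finally) → 'P' (after the try/except). Output: KCFP

Answer: KCFP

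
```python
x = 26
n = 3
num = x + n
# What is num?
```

Trace:
`x = 26` → x = 26
`n = 3` → n = 3
`num = x + n` → num = 29
So num = 29

Answer: 29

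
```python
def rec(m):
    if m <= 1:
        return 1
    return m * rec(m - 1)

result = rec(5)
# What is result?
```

rec(5) = 5 * 4 * 3 * 2 * 1 = 120

Answer: 120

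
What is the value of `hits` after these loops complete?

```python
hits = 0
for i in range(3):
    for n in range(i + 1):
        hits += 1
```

Triangle: 1 + 2 + ... + 3
`hits` takes the values: 0 → 1 → 2 → 3 → 4 → 5 → 6

Answer: 6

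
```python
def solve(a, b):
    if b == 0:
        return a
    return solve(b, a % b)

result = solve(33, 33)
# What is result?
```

solve(33, 33) -> solve(33, 0) -> 33

Answer: 33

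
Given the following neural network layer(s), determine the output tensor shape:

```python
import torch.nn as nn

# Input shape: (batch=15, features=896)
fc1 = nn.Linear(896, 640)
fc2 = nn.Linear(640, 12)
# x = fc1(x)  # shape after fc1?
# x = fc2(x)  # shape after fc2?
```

Input: (15, 896) -> after fc1: (15, 640) -> Output: (15, 12)

Answer: (15, 12)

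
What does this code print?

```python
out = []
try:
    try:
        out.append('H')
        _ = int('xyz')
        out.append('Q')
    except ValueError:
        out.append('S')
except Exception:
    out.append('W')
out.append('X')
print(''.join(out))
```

Execution trace: 'H' (inner try body) → 'S' (inner except ValueError) → 'X' (after the try/except). Output: HSX

Answer: HSX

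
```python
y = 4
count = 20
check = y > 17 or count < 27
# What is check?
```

Trace:
`y = 4` → y = 4
`count = 20` → count = 20
`check = y > 17 or count < 27` → check = True
So check = True

Answer: True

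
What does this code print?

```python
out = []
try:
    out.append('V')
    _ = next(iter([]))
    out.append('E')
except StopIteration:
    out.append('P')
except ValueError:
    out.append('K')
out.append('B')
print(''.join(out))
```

Execution trace: 'V' (try body) → 'P' (except StopIteration) → 'B' (after the try/except). Output: VPB

Answer: VPB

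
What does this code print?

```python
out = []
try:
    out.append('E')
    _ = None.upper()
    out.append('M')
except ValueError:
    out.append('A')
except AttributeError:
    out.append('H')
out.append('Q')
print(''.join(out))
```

Execution trace: 'E' (try body) → 'H' (except AttributeError) → 'Q' (after the try/except). Output: EHQ

Answer: EHQ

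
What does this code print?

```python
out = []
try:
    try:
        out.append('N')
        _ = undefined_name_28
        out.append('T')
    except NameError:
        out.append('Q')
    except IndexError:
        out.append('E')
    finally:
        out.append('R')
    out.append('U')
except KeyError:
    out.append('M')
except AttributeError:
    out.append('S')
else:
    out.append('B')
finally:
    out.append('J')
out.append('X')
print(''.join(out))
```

Execution trace: 'N' (inner try body) → 'Q' (inner except NameError) → 'R' (inner finally) → 'U' (try body, no exception) → 'B' (else) → 'J' (finally) → 'X' (after the try/except). Output: NQRUBJX

Answer: NQRUBJX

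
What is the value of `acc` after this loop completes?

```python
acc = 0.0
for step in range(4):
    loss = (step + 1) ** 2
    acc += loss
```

Sum of squared losses 1² + 2² + ... + 4²
`acc` takes the values: 0.0 → 1.0 → 5.0 → 14.0 → 30.0

Answer: 30.0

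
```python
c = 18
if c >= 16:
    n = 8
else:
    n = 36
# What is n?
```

Trace:
`c = 18` → c = 18
`if c >= 16: ...` → c >= 16 is True → n = 8
So n = 8

Answer: 8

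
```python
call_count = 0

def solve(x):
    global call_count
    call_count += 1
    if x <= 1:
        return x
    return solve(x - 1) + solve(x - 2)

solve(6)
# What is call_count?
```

Calls(x) = 1 + Calls(x-1) + Calls(x-2); Calls(0)=Calls(1)=1. For x=6 this gives 25.

Answer: 25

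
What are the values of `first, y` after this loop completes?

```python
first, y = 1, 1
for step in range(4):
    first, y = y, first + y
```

Fibonacci: after 4 iterations
`first, y` takes the values: (1, 1) → (1, 2) → (2, 3) → (3, 5) → (5, 8)

Answer: 5, 8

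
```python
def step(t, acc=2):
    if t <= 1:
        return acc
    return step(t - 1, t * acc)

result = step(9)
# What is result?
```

Accumulator trace (n, acc): (9, 2) -> (8, 18) -> (7, 144) -> (6, 1008) -> (5, 6048) -> (4, 30240) -> (3, 120960) -> (2, 362880) -> (1, 725760) -> return 725760

Answer: 725760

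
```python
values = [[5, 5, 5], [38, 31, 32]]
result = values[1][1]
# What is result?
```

Trace:
`values = [[5, 5, 5], [38, 31, 32]]` → values = [[5, 5, 5], [38, 31, 32]]
`result = values[1][1]` → result = 31
So result = 31

Answer: 31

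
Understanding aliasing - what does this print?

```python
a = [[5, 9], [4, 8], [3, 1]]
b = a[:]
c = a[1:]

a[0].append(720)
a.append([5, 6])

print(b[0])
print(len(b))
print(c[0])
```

Key concept: slice with nested mutation.
Step by step:
`a = [[5, 9], [4, 8], [3, 1]]` → a = [[5, 9], [4, 8], [3, 1]]
`b = a[:]` → b = [[5, 9], [4, 8], [3, 1]]
`c = a[1:]` → c = [[4, 8], [3, 1]]
`a[0].append(720)` → a = [[5, 9, 720], [4, 8], [3, 1]]; b = [[5, 9, 720], [4, 8], [3, 1]]
`a.append([5, 6])` → a = [[5, 9, 720], [4, 8], [3, 1], [5, 6]]
`print(b[0])` → prints [5, 9, 720]
`print(len(b))` → prints 3
`print(c[0])` → prints [4, 8]

Answer:
[5, 9, 720]
3
[4, 8]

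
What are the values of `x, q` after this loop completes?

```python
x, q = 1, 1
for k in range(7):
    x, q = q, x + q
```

Fibonacci: after 7 iterations
`x, q` takes the values: (1, 1) → (1, 2) → (2, 3) → (3, 5) → (5, 8) → (8, 13) → (13, 21) → (21, 34)

Answer: 21, 34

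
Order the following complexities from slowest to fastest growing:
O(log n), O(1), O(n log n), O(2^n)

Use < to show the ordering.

Ordered by growth rate: O(1) < O(log n) < O(n log n) < O(2^n)

Answer: O(1) < O(log n) < O(n log n) < O(2^n)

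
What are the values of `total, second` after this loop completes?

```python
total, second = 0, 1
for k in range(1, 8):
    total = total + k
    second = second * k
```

Sum and factorial of 1 to 7
`total, second` takes the values: (0, 1) → (1, 1) → (3, 1) → (3, 2) → (6, 2) → (6, 6) → (10, 6) → (10, 24) → (15, 24) → (15, 120) → (21, 120) → (21, 720) → (28, 720) → (28, 5040)

Answer: 28, 5040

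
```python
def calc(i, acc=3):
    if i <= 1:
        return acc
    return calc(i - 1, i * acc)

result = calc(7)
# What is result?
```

Accumulator trace (n, acc): (7, 3) -> (6, 21) -> (5, 126) -> (4, 630) -> (3, 2520) -> (2, 7560) -> (1, 15120) -> return 15120

Answer: 15120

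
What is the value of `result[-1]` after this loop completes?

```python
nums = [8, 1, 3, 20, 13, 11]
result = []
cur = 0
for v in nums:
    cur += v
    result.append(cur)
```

Cumulative sum ends at 56
`result` takes the values: [] → [8] → [8, 9] → [8, 9, 12] → [8, 9, 12, 32] → [8, 9, 12, 32, 45] → [8, 9, 12, 32, 45, 56]
So `result[-1]` = 56

Answer: 56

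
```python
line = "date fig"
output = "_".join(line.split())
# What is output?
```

Trace:
`line = "date fig"` → line = 'date fig'
`output = "_".join(line.split())` → output = 'date_fig'
So output = 'date_fig'

Answer: 'date_fig'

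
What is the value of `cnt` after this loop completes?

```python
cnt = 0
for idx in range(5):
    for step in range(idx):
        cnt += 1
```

Triangle number: 0+1+2+...+4
`cnt` takes the values: 0 → 1 → 2 → 3 → 4 → 5 → 6 → 7 → 8 → 9 → 10

Answer: 10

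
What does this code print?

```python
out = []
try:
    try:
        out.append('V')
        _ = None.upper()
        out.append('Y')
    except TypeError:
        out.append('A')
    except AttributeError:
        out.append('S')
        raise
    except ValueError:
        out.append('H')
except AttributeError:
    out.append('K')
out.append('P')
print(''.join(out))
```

Execution trace: 'V' (inner try body) → 'S' (inner except AttributeError) → 'K' (outer except AttributeError) → 'P' (after the try/except). Output: VSKP

Answer: VSKP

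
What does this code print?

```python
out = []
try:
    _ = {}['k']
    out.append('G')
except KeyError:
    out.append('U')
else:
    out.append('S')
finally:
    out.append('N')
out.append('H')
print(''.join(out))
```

Execution trace: 'U' (except KeyError) → 'N' (finally) → 'H' (after the try/except). Output: UNH

Answer: UNH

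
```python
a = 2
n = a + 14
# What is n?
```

Trace:
`a = 2` → a = 2
`n = a + 14` → n = 16
So n = 16

Answer: 16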